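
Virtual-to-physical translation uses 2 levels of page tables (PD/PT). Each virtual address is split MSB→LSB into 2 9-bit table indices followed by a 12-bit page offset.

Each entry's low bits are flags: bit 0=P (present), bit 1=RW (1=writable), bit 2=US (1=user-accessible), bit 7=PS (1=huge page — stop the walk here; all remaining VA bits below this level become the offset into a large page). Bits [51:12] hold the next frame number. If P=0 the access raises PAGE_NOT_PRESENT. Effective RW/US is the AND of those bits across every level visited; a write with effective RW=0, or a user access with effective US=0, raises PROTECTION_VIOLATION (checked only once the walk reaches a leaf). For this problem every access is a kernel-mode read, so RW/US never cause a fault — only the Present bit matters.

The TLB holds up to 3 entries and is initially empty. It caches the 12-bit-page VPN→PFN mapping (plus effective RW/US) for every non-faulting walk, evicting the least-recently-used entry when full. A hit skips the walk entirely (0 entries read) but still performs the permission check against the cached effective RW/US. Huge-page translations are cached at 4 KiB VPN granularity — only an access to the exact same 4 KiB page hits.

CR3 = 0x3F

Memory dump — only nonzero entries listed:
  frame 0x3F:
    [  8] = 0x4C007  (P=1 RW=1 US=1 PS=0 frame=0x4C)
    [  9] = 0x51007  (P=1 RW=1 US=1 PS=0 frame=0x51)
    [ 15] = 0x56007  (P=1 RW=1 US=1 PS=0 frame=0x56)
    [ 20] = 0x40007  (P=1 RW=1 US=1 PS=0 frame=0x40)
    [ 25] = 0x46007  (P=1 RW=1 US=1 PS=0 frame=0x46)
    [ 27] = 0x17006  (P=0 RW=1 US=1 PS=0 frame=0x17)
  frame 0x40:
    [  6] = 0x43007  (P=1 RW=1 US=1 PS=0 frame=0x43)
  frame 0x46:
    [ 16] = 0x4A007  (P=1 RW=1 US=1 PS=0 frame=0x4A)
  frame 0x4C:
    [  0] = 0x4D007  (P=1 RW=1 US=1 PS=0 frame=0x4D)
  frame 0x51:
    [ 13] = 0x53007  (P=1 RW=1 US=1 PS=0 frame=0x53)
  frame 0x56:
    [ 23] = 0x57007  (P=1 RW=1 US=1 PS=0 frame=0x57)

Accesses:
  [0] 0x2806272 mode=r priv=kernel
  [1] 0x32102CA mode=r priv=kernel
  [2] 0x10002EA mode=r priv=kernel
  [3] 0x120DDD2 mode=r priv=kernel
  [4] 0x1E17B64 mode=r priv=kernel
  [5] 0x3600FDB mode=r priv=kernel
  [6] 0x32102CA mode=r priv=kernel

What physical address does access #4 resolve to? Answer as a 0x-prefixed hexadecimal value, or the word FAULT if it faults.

Trace:
#0 VA=0x2806272 (r,kernel):
  L0 @0x3F[20] → 0x40007  P=1,RW=1,US=1,PS=0
  L1 @0x40[6] → 0x43007  P=1,RW=1,US=1,PS=0
  ⇒ phys 0x43272  [2 reads]
#1 VA=0x32102CA (r,kernel):
  L0 @0x3F[25] → 0x46007  P=1,RW=1,US=1,PS=0
  L1 @0x46[16] → 0x4A007  P=1,RW=1,US=1,PS=0
  ⇒ phys 0x4A2CA  [2 reads]
#2 VA=0x10002EA (r,kernel):
  L0 @0x3F[8] → 0x4C007  P=1,RW=1,US=1,PS=0
  L1 @0x4C[0] → 0x4D007  P=1,RW=1,US=1,PS=0
  ⇒ phys 0x4D2EA  [2 reads]
#3 VA=0x120DDD2 (r,kernel):
  L0 @0x3F[9] → 0x51007  P=1,RW=1,US=1,PS=0
  L1 @0x51[13] → 0x53007  P=1,RW=1,US=1,PS=0
  ⇒ phys 0x53DD2  [2 reads]
#4 VA=0x1E17B64 (r,kernel):
  L0 @0x3F[15] → 0x56007  P=1,RW=1,US=1,PS=0
  L1 @0x56[23] → 0x57007  P=1,RW=1,US=1,PS=0
  ⇒ phys 0x57B64  [2 reads]
#5 VA=0x3600FDB (r,kernel):
  L0 @0x3F[27] → 0x17006  P=0,RW=1,US=1,PS=0
  ⇒ fault: PAGE_NOT_PRESENT  — 1 lookups
#6 VA=0x32102CA (r,kernel):
  L0 @0x3F[25] → 0x46007  P=1,RW=1,US=1,PS=0
  L1 @0x46[16] → 0x4A007  P=1,RW=1,US=1,PS=0
  ⇒ phys 0x4A2CA  [2 reads]

Access #4 PA: 0x57B64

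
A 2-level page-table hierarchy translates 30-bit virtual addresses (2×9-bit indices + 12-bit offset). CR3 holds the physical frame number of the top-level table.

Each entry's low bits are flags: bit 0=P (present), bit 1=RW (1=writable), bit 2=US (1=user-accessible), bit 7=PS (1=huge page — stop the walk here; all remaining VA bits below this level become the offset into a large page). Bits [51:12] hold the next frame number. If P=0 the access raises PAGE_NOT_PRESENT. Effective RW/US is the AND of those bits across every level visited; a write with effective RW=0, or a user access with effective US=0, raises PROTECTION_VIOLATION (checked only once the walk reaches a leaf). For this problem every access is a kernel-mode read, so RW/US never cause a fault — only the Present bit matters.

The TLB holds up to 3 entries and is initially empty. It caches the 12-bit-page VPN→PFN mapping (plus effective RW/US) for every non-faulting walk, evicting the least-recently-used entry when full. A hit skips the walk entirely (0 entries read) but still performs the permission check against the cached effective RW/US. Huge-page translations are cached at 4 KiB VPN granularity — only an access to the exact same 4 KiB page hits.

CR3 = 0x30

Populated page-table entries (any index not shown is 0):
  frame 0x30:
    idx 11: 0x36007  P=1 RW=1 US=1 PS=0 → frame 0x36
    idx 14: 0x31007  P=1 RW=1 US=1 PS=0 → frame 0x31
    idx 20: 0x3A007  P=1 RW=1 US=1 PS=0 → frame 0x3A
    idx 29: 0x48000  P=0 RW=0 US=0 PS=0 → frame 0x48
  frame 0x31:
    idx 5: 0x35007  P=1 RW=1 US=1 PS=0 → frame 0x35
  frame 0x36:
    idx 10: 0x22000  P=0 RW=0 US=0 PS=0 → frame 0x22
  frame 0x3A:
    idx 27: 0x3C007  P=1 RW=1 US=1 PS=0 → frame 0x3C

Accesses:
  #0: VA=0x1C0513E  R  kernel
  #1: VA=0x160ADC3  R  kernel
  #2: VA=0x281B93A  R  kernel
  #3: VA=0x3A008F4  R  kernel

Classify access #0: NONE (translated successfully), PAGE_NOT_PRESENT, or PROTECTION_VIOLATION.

Per-access translation:
#0 VA=0x1C0513E (r,kernel):
  [0] read 0x30 idx=14: raw=0x31007 flags P=1 W=1 U=1 S=0
  [1] read 0x31 idx=5: raw=0x35007 flags P=1 W=1 U=1 S=0
  → PA=0x3513E  (2 entries read)
#1 VA=0x160ADC3 (r,kernel):
  [0] read 0x30 idx=11: raw=0x36007 flags P=1 W=1 U=1 S=0
  [1] read 0x36 idx=10: raw=0x22000 flags P=0 W=0 U=0 S=0
  ⇒ fault: PAGE_NOT_PRESENT  — 2 lookups
#2 VA=0x281B93A (r,kernel):
  [0] read 0x30 idx=20: raw=0x3A007 flags P=1 W=1 U=1 S=0
  [1] read 0x3A idx=27: raw=0x3C007 flags P=1 W=1 U=1 S=0
  → PA=0x3C93A  (2 entries read)
#3 VA=0x3A008F4 (r,kernel):
  [0] read 0x30 idx=29: raw=0x48000 flags P=0 W=0 U=0 S=0
  ⇒ fault: PAGE_NOT_PRESENT  — 1 lookups

Access #0 fault: NONE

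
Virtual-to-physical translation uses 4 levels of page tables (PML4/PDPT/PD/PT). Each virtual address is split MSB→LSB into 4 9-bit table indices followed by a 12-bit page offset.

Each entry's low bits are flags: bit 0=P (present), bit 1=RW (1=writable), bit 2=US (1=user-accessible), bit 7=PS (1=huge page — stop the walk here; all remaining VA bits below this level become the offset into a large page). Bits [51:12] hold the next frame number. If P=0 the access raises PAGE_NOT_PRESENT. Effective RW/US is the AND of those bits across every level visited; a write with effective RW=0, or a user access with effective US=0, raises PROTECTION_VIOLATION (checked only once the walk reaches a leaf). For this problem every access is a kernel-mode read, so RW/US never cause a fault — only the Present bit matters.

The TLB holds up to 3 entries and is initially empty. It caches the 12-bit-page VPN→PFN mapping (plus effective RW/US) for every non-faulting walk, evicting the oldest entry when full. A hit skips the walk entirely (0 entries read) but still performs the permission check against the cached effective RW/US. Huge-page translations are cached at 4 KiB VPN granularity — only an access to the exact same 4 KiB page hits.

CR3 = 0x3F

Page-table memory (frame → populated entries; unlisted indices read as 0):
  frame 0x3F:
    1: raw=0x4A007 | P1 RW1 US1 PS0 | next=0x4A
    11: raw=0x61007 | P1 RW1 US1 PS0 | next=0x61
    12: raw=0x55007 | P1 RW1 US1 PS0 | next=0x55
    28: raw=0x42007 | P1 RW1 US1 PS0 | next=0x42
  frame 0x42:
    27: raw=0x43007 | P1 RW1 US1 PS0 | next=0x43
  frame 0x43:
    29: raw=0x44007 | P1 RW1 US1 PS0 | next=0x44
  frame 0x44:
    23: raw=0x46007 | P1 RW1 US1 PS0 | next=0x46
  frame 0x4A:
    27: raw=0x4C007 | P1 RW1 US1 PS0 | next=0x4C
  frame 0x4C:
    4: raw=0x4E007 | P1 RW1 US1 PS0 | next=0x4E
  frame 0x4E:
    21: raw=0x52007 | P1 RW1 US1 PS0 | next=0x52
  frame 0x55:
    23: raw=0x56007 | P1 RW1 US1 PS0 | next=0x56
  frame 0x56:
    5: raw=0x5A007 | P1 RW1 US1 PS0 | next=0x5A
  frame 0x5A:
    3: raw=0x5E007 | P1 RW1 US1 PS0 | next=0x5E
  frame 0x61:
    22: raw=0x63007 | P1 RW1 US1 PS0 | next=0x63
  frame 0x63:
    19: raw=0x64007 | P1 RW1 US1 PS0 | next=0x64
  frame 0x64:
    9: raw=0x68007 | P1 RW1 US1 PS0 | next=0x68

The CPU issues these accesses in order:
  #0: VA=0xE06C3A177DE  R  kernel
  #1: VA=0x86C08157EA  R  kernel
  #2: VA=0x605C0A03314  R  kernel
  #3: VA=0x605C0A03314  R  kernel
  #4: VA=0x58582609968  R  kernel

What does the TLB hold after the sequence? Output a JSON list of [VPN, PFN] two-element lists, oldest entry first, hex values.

Walk each access:
#0 VA=0xE06C3A177DE (r,kernel):
  L0: frame=0x3F idx=28 entry=0x42007 [P=1 RW=1 US=1 PS=0]
  L1: frame=0x42 idx=27 entry=0x43007 [P=1 RW=1 US=1 PS=0]
  L2: frame=0x43 idx=29 entry=0x44007 [P=1 RW=1 US=1 PS=0]
  L3: frame=0x44 idx=23 entry=0x46007 [P=1 RW=1 US=1 PS=0]
  → PA=0x467DE  (4 entries read)
#1 VA=0x86C08157EA (r,kernel):
  L0: frame=0x3F idx=1 entry=0x4A007 [P=1 RW=1 US=1 PS=0]
  L1: frame=0x4A idx=27 entry=0x4C007 [P=1 RW=1 US=1 PS=0]
  L2: frame=0x4C idx=4 entry=0x4E007 [P=1 RW=1 US=1 PS=0]
  L3: frame=0x4E idx=21 entry=0x52007 [P=1 RW=1 US=1 PS=0]
  → PA=0x527EA  (4 entries read)
#2 VA=0x605C0A03314 (r,kernel):
  L0: frame=0x3F idx=12 entry=0x55007 [P=1 RW=1 US=1 PS=0]
  L1: frame=0x55 idx=23 entry=0x56007 [P=1 RW=1 US=1 PS=0]
  L2: frame=0x56 idx=5 entry=0x5A007 [P=1 RW=1 US=1 PS=0]
  L3: frame=0x5A idx=3 entry=0x5E007 [P=1 RW=1 US=1 PS=0]
  → PA=0x5E314  (4 entries read)
#3 VA=0x605C0A03314 (r,kernel):
  TLB hit vpn=0x605C0A03 → PA=0x5E314
#4 VA=0x58582609968 (r,kernel):
  L0: frame=0x3F idx=11 entry=0x61007 [P=1 RW=1 US=1 PS=0]
  L1: frame=0x61 idx=22 entry=0x63007 [P=1 RW=1 US=1 PS=0]
  L2: frame=0x63 idx=19 entry=0x64007 [P=1 RW=1 US=1 PS=0]
  L3: frame=0x64 idx=9 entry=0x68007 [P=1 RW=1 US=1 PS=0]
  → PA=0x68968  (4 entries read)

TLB: [["0x86C0815", "0x52"], ["0x605C0A03", "0x5E"], ["0x58582609", "0x68"]]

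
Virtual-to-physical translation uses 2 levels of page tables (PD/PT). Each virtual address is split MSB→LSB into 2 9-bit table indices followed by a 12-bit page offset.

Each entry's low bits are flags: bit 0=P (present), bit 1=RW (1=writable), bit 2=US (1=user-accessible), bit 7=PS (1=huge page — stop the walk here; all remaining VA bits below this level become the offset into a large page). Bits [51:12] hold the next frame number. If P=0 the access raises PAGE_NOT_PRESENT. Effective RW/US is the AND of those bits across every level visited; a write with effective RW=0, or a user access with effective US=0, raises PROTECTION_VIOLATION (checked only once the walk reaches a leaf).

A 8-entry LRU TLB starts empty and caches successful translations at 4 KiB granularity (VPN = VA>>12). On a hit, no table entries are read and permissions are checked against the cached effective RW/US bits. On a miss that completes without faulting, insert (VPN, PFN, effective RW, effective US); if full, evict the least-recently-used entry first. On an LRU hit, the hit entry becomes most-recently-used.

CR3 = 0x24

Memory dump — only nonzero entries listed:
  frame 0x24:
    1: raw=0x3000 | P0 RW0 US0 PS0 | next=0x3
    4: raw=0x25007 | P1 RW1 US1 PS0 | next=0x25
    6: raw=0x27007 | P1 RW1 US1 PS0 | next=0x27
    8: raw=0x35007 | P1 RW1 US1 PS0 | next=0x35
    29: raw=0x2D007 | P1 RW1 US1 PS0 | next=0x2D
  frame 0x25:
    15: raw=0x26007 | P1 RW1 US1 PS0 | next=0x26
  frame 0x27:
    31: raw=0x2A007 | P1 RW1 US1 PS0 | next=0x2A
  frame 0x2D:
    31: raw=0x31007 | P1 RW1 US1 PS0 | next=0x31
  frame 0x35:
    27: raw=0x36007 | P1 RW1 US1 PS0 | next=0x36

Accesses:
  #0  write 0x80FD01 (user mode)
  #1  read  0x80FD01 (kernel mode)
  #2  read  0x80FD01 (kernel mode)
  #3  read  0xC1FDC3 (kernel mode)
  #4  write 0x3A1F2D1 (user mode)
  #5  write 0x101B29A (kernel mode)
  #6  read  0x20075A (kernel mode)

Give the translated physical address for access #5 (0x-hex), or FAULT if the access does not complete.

Walk each access:
#0 VA=0x80FD01 (w,user):
  [0] read 0x24 idx=4: raw=0x25007 flags P=1 W=1 U=1 S=0
  [1] read 0x25 idx=15: raw=0x26007 flags P=1 W=1 U=1 S=0
  → PA=0x26D01  (2 entries read)
#1 VA=0x80FD01 (r,kernel):
  TLB hit vpn=0x80F → PA=0x26D01
#2 VA=0x80FD01 (r,kernel):
  TLB hit vpn=0x80F → PA=0x26D01
#3 VA=0xC1FDC3 (r,kernel):
  [0] read 0x24 idx=6: raw=0x27007 flags P=1 W=1 U=1 S=0
  [1] read 0x27 idx=31: raw=0x2A007 flags P=1 W=1 U=1 S=0
  → PA=0x2ADC3  (2 entries read)
#4 VA=0x3A1F2D1 (w,user):
  [0] read 0x24 idx=29: raw=0x2D007 flags P=1 W=1 U=1 S=0
  [1] read 0x2D idx=31: raw=0x31007 flags P=1 W=1 U=1 S=0
  → PA=0x312D1  (2 entries read)
#5 VA=0x101B29A (w,kernel):
  [0] read 0x24 idx=8: raw=0x35007 flags P=1 W=1 U=1 S=0
  [1] read 0x35 idx=27: raw=0x36007 flags P=1 W=1 U=1 S=0
  → PA=0x3629A  (2 entries read)
#6 VA=0x20075A (r,kernel):
  [0] read 0x24 idx=1: raw=0x3000 flags P=0 W=0 U=0 S=0
  ⇒ fault: PAGE_NOT_PRESENT  — 1 lookups

Access #5 PA: 0x3629A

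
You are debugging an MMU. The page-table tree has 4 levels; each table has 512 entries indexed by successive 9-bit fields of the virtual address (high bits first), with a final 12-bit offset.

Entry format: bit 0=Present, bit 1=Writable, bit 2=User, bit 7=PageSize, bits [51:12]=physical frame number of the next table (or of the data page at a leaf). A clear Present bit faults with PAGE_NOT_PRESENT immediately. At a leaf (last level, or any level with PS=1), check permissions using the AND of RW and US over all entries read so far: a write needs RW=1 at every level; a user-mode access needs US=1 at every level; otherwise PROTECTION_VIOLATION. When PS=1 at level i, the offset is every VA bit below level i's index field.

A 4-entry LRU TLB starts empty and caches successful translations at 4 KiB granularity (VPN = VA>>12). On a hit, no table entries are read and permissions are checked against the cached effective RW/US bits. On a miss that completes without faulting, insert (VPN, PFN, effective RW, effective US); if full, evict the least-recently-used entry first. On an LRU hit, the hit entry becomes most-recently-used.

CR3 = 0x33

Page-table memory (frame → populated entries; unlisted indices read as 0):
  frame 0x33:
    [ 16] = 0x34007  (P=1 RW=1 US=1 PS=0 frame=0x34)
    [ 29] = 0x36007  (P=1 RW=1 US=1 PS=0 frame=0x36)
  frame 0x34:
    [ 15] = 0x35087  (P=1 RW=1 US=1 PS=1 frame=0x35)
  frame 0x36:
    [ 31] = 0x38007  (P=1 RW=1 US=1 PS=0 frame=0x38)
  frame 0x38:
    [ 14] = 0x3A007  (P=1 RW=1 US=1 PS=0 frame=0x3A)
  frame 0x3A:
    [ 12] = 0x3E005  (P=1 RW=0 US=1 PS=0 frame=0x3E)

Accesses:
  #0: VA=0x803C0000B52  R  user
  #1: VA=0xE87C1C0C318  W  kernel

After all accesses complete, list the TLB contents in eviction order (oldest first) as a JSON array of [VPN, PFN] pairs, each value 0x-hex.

Walk each access:
#0 VA=0x803C0000B52 (r,user):
  lvl0: tbl 0x33, slot 16 ⇒ 0x34007 (P1/RW1/US1/PS0)
  lvl1: tbl 0x34, slot 15 ⇒ 0x35087 (P1/RW1/US1/PS1)
  → PA=0x35B52 (huge @L1)  (2 entries read)
#1 VA=0xE87C1C0C318 (w,kernel):
  lvl0: tbl 0x33, slot 29 ⇒ 0x36007 (P1/RW1/US1/PS0)
  lvl1: tbl 0x36, slot 31 ⇒ 0x38007 (P1/RW1/US1/PS0)
  lvl2: tbl 0x38, slot 14 ⇒ 0x3A007 (P1/RW1/US1/PS0)
  lvl3: tbl 0x3A, slot 12 ⇒ 0x3E005 (P1/RW0/US1/PS0)
  → PROTECTION_VIOLATION  (4 entries read)

TLB: [["0x803C0000", "0x35"]]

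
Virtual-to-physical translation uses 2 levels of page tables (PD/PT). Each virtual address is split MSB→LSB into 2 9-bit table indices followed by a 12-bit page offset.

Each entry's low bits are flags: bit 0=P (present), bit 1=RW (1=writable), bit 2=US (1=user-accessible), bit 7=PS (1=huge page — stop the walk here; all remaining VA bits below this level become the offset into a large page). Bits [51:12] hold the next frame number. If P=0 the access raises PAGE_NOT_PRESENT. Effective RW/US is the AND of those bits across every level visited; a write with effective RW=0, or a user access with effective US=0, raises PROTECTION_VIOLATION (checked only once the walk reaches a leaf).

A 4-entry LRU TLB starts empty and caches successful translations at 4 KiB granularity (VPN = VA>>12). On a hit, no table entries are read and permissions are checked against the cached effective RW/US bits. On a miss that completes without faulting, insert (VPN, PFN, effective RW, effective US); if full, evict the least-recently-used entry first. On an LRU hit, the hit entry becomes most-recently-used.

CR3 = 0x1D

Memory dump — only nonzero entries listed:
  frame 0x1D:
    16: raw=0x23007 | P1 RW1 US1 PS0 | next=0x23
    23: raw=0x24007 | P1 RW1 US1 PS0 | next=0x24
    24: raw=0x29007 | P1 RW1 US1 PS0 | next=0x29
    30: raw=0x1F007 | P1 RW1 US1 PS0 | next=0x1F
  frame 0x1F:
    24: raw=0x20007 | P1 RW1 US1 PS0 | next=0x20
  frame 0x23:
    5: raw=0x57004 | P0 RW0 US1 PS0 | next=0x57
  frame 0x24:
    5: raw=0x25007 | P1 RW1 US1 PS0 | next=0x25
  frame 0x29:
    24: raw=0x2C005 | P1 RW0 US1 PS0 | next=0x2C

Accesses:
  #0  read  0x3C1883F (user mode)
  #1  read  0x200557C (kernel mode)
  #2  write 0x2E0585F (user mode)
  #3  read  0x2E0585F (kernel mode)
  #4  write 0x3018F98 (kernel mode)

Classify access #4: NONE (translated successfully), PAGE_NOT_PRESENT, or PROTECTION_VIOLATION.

Walk each access:
#0 VA=0x3C1883F (r,user):
  L0 @0x1D[30] → 0x1F007  P=1,RW=1,US=1,PS=0
  L1 @0x1F[24] → 0x20007  P=1,RW=1,US=1,PS=0
  → PA=0x2083F  (2 entries read)
#1 VA=0x200557C (r,kernel):
  L0 @0x1D[16] → 0x23007  P=1,RW=1,US=1,PS=0
  L1 @0x23[5] → 0x57004  P=0,RW=0,US=1,PS=0
  → PAGE_NOT_PRESENT  (2 entries read)
#2 VA=0x2E0585F (w,user):
  L0 @0x1D[23] → 0x24007  P=1,RW=1,US=1,PS=0
  L1 @0x24[5] → 0x25007  P=1,RW=1,US=1,PS=0
  → PA=0x2585F  (2 entries read)
#3 VA=0x2E0585F (r,kernel):
  TLB hit vpn=0x2E05 → PA=0x2585F
#4 VA=0x3018F98 (w,kernel):
  L0 @0x1D[24] → 0x29007  P=1,RW=1,US=1,PS=0
  L1 @0x29[24] → 0x2C005  P=1,RW=0,US=1,PS=0
  → PROTECTION_VIOLATION  (2 entries read)

Access #4 fault: PROTECTION_VIOLATION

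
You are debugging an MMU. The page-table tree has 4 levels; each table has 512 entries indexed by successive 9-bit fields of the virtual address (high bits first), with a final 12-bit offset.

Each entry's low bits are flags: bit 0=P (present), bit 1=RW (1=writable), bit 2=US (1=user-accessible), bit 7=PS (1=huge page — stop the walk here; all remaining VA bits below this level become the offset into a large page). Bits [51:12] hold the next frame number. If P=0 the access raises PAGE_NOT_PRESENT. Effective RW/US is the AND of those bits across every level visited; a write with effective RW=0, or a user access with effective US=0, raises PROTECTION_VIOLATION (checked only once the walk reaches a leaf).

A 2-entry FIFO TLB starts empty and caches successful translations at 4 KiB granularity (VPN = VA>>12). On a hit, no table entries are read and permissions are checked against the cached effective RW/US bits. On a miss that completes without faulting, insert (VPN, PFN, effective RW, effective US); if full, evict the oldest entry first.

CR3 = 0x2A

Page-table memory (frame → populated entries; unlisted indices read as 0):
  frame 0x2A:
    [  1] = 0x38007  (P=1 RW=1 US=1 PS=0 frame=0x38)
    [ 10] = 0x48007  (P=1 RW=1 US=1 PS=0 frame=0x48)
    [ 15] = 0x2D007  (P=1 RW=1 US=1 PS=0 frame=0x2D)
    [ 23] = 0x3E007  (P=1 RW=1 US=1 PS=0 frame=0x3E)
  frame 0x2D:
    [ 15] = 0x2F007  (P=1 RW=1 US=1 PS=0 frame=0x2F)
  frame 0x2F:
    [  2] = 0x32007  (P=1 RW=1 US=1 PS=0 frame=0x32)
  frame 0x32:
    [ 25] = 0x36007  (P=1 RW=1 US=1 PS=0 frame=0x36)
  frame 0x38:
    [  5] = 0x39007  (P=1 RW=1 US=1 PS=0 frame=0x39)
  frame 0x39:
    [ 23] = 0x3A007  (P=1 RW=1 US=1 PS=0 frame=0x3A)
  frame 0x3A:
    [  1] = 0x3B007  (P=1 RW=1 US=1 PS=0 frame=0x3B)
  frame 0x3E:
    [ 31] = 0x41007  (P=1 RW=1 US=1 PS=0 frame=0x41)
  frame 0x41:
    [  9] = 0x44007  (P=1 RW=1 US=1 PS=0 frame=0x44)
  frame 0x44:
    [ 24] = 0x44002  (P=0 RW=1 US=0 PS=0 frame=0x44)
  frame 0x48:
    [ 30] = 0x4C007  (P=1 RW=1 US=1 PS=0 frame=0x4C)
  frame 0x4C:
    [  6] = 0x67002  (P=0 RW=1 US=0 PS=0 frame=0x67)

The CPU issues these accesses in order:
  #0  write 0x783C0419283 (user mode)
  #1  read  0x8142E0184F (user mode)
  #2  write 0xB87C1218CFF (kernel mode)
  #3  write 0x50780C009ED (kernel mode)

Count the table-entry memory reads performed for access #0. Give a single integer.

Per-access translation:
#0 VA=0x783C0419283 (w,user):
  L0 @0x2A[15] → 0x2D007  P=1,RW=1,US=1,PS=0
  L1 @0x2D[15] → 0x2F007  P=1,RW=1,US=1,PS=0
  L2 @0x2F[2] → 0x32007  P=1,RW=1,US=1,PS=0
  L3 @0x32[25] → 0x36007  P=1,RW=1,US=1,PS=0
  ✓ 0x36283  — 4 lookups
#1 VA=0x8142E0184F (r,user):
  L0 @0x2A[1] → 0x38007  P=1,RW=1,US=1,PS=0
  L1 @0x38[5] → 0x39007  P=1,RW=1,US=1,PS=0
  L2 @0x39[23] → 0x3A007  P=1,RW=1,US=1,PS=0
  L3 @0x3A[1] → 0x3B007  P=1,RW=1,US=1,PS=0
  ✓ 0x3B84F  — 4 lookups
#2 VA=0xB87C1218CFF (w,kernel):
  L0 @0x2A[23] → 0x3E007  P=1,RW=1,US=1,PS=0
  L1 @0x3E[31] → 0x41007  P=1,RW=1,US=1,PS=0
  L2 @0x41[9] → 0x44007  P=1,RW=1,US=1,PS=0
  L3 @0x44[24] → 0x44002  P=0,RW=1,US=0,PS=0
  ⇒ fault: PAGE_NOT_PRESENT  — 4 lookups
#3 VA=0x50780C009ED (w,kernel):
  L0 @0x2A[10] → 0x48007  P=1,RW=1,US=1,PS=0
  L1 @0x48[30] → 0x4C007  P=1,RW=1,US=1,PS=0
  L2 @0x4C[6] → 0x67002  P=0,RW=1,US=0,PS=0
  ⇒ fault: PAGE_NOT_PRESENT  — 3 lookups

Entries read for #0: 4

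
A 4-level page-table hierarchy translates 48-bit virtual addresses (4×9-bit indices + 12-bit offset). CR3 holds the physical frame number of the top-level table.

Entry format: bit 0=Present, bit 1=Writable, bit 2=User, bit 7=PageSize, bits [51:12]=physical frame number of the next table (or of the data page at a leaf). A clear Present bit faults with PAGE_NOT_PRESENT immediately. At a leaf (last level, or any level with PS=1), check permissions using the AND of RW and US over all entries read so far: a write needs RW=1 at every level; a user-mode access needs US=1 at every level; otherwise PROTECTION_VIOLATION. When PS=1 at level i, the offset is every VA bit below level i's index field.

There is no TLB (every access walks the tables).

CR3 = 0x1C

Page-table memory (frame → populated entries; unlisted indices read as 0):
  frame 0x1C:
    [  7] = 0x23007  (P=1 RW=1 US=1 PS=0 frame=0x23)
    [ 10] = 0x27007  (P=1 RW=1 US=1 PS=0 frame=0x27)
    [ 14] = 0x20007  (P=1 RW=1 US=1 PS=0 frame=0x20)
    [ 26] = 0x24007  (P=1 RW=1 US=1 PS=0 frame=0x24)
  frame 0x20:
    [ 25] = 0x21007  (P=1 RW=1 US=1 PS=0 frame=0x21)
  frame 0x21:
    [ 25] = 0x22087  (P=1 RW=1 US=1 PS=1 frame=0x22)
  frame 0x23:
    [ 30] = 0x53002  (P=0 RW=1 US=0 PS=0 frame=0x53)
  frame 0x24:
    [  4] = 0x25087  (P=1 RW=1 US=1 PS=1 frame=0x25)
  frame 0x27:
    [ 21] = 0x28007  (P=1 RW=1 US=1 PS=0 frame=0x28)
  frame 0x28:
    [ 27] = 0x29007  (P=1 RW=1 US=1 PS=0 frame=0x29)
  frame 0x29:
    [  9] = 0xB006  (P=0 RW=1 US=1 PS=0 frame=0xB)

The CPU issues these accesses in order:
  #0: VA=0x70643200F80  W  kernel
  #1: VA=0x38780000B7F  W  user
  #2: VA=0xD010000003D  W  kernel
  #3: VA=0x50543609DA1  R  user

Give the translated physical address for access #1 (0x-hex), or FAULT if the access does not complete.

Trace:
#0 VA=0x70643200F80 (w,kernel):
  L0 @0x1C[14] → 0x20007  P=1,RW=1,US=1,PS=0
  L1 @0x20[25] → 0x21007  P=1,RW=1,US=1,PS=0
  L2 @0x21[25] → 0x22087  P=1,RW=1,US=1,PS=1
  ⇒ phys 0x22F80 (huge @L2)  [3 reads]
#1 VA=0x38780000B7F (w,user):
  L0 @0x1C[7] → 0x23007  P=1,RW=1,US=1,PS=0
  L1 @0x23[30] → 0x53002  P=0,RW=1,US=0,PS=0
  → PAGE_NOT_PRESENT  (2 entries read)
#2 VA=0xD010000003D (w,kernel):
  L0 @0x1C[26] → 0x24007  P=1,RW=1,US=1,PS=0
  L1 @0x24[4] → 0x25087  P=1,RW=1,US=1,PS=1
  ⇒ phys 0x2503D (huge @L1)  [2 reads]
#3 VA=0x50543609DA1 (r,user):
  L0 @0x1C[10] → 0x27007  P=1,RW=1,US=1,PS=0
  L1 @0x27[21] → 0x28007  P=1,RW=1,US=1,PS=0
  L2 @0x28[27] → 0x29007  P=1,RW=1,US=1,PS=0
  L3 @0x29[9] → 0xB006  P=0,RW=1,US=1,PS=0
  → PAGE_NOT_PRESENT  (4 entries read)

Access #1 PA: FAULT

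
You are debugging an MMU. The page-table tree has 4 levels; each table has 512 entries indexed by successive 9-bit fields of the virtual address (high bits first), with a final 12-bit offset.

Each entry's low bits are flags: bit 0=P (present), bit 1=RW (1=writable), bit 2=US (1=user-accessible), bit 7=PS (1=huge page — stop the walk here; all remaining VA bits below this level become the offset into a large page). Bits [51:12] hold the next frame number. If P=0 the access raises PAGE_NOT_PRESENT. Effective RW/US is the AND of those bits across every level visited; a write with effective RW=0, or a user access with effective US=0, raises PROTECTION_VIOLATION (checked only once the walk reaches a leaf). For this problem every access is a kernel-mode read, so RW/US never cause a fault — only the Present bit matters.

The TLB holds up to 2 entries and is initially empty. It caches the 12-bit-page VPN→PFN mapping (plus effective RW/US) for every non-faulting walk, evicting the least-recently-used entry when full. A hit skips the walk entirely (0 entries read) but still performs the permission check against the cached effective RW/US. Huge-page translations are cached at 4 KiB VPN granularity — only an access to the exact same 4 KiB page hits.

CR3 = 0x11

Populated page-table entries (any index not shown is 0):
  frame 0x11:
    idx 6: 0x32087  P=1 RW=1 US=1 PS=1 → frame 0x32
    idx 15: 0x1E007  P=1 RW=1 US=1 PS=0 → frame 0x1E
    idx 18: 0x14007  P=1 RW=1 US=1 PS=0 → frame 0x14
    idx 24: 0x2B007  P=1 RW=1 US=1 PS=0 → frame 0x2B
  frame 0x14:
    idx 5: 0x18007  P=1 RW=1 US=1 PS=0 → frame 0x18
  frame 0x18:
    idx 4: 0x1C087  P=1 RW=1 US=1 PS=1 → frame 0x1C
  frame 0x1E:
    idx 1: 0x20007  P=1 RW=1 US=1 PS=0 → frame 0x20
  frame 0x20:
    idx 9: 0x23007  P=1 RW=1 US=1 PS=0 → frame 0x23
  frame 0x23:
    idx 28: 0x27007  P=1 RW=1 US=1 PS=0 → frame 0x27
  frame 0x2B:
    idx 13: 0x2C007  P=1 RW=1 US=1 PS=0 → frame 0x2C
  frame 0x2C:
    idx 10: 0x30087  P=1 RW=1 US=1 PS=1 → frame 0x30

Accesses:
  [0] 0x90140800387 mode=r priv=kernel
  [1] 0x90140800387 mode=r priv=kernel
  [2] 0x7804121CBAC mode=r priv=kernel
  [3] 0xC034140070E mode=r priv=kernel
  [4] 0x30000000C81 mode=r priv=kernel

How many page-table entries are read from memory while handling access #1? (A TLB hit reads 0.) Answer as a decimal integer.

Walk each access:
#0 VA=0x90140800387 (r,kernel):
  L0: frame=0x11 idx=18 entry=0x14007 [P=1 RW=1 US=1 PS=0]
  L1: frame=0x14 idx=5 entry=0x18007 [P=1 RW=1 US=1 PS=0]
  L2: frame=0x18 idx=4 entry=0x1C087 [P=1 RW=1 US=1 PS=1]
  ✓ 0x1C387 (huge @L2)  — 3 lookups
#1 VA=0x90140800387 (r,kernel):
  TLB hit vpn=0x90140800 → PA=0x1C387
#2 VA=0x7804121CBAC (r,kernel):
  L0: frame=0x11 idx=15 entry=0x1E007 [P=1 RW=1 US=1 PS=0]
  L1: frame=0x1E idx=1 entry=0x20007 [P=1 RW=1 US=1 PS=0]
  L2: frame=0x20 idx=9 entry=0x23007 [P=1 RW=1 US=1 PS=0]
  L3: frame=0x23 idx=28 entry=0x27007 [P=1 RW=1 US=1 PS=0]
  ✓ 0x27BAC  — 4 lookups
#3 VA=0xC034140070E (r,kernel):
  L0: frame=0x11 idx=24 entry=0x2B007 [P=1 RW=1 US=1 PS=0]
  L1: frame=0x2B idx=13 entry=0x2C007 [P=1 RW=1 US=1 PS=0]
  L2: frame=0x2C idx=10 entry=0x30087 [P=1 RW=1 US=1 PS=1]
  ✓ 0x3070E (huge @L2)  — 3 lookups
#4 VA=0x30000000C81 (r,kernel):
  L0: frame=0x11 idx=6 entry=0x32087 [P=1 RW=1 US=1 PS=1]
  ✓ 0x32C81 (huge @L0)  — 1 lookups

Entries read for #1: 0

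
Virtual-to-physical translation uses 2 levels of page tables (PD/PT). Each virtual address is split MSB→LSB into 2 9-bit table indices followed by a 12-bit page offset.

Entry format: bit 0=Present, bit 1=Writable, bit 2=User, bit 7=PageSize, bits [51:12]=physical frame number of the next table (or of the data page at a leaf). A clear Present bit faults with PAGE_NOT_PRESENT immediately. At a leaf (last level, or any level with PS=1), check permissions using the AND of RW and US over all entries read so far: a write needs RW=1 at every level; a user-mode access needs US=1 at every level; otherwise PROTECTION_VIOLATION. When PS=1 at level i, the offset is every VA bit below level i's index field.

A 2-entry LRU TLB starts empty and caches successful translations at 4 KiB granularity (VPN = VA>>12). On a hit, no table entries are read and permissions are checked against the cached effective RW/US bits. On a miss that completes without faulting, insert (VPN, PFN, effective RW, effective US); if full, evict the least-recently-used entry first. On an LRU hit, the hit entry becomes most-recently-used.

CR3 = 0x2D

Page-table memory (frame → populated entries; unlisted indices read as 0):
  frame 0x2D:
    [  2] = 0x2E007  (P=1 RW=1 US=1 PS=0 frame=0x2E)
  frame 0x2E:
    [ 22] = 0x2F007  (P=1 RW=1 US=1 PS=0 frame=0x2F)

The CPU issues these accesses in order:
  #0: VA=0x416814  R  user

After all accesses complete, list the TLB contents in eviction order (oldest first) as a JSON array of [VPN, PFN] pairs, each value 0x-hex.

Per-access translation:
#0 VA=0x416814 (r,user):
  lvl0: tbl 0x2D, slot 2 ⇒ 0x2E007 (P1/RW1/US1/PS0)
  lvl1: tbl 0x2E, slot 22 ⇒ 0x2F007 (P1/RW1/US1/PS0)
  → PA=0x2F814  (2 entries read)

TLB: [["0x416", "0x2F"]]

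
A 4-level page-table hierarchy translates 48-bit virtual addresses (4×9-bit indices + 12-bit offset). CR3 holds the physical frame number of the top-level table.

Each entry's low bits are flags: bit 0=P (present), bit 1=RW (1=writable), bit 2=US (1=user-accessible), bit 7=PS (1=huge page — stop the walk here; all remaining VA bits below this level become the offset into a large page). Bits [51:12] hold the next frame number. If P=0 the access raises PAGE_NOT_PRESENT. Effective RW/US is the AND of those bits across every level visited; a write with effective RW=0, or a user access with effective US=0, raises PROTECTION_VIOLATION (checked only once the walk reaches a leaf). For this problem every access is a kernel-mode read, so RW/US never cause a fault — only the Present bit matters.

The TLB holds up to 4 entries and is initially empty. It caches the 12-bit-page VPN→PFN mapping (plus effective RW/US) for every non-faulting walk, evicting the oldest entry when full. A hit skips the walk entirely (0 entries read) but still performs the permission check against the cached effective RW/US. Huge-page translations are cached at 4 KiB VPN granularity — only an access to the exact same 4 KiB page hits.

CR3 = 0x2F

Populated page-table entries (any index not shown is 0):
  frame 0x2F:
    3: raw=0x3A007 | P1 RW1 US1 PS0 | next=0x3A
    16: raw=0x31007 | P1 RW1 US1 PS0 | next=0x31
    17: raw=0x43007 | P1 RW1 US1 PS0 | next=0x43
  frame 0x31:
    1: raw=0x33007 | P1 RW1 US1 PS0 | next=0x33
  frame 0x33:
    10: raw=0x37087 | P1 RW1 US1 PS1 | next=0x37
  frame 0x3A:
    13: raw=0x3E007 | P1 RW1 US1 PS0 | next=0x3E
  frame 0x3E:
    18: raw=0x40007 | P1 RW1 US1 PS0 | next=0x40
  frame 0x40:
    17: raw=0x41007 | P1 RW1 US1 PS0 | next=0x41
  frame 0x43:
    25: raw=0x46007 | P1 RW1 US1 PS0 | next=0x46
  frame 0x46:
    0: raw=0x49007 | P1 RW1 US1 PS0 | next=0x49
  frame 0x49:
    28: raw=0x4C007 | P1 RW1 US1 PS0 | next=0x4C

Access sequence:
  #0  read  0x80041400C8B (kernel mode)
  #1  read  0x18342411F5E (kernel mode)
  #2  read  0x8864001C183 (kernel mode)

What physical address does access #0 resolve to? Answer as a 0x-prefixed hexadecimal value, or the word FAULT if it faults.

Per-access translation:
#0 VA=0x80041400C8B (r,kernel):
  lvl0: tbl 0x2F, slot 16 ⇒ 0x31007 (P1/RW1/US1/PS0)
  lvl1: tbl 0x31, slot 1 ⇒ 0x33007 (P1/RW1/US1/PS0)
  lvl2: tbl 0x33, slot 10 ⇒ 0x37087 (P1/RW1/US1/PS1)
  ⇒ phys 0x37C8B (huge @L2)  [3 reads]
#1 VA=0x18342411F5E (r,kernel):
  lvl0: tbl 0x2F, slot 3 ⇒ 0x3A007 (P1/RW1/US1/PS0)
  lvl1: tbl 0x3A, slot 13 ⇒ 0x3E007 (P1/RW1/US1/PS0)
  lvl2: tbl 0x3E, slot 18 ⇒ 0x40007 (P1/RW1/US1/PS0)
  lvl3: tbl 0x40, slot 17 ⇒ 0x41007 (P1/RW1/US1/PS0)
  ⇒ phys 0x41F5E  [4 reads]
#2 VA=0x8864001C183 (r,kernel):
  lvl0: tbl 0x2F, slot 17 ⇒ 0x43007 (P1/RW1/US1/PS0)
  lvl1: tbl 0x43, slot 25 ⇒ 0x46007 (P1/RW1/US1/PS0)
  lvl2: tbl 0x46, slot 0 ⇒ 0x49007 (P1/RW1/US1/PS0)
  lvl3: tbl 0x49, slot 28 ⇒ 0x4C007 (P1/RW1/US1/PS0)
  ⇒ phys 0x4C183  [4 reads]

Access #0 PA: 0x37C8B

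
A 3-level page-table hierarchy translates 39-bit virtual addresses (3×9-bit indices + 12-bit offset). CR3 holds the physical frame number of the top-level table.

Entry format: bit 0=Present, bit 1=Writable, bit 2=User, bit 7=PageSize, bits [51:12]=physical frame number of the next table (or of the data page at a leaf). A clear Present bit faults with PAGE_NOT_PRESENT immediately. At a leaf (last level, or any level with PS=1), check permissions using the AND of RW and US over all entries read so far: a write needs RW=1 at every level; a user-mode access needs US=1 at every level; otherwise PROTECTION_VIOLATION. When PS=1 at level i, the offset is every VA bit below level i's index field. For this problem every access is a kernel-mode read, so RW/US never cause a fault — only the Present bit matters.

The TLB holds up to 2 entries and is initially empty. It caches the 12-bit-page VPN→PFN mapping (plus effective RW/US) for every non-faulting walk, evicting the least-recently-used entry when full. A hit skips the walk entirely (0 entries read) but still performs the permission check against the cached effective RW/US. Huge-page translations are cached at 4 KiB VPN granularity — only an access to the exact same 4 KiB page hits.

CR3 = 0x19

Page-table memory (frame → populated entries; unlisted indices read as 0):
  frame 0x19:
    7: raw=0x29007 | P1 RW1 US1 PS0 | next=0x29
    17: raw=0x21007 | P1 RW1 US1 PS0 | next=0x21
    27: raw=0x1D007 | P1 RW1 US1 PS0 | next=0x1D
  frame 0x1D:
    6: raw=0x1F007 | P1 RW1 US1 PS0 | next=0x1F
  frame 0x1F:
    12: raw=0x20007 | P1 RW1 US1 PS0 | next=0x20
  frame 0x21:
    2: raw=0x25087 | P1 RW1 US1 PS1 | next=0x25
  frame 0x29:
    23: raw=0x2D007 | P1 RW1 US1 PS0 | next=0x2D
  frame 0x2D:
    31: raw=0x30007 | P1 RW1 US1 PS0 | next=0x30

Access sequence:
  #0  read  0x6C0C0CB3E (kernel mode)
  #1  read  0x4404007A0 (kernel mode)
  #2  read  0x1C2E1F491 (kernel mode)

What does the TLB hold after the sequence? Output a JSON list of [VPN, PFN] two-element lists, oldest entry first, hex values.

Walk each access:
#0 VA=0x6C0C0CB3E (r,kernel):
  L0 @0x19[27] → 0x1D007  P=1,RW=1,US=1,PS=0
  L1 @0x1D[6] → 0x1F007  P=1,RW=1,US=1,PS=0
  L2 @0x1F[12] → 0x20007  P=1,RW=1,US=1,PS=0
  → PA=0x20B3E  (3 entries read)
#1 VA=0x4404007A0 (r,kernel):
  L0 @0x19[17] → 0x21007  P=1,RW=1,US=1,PS=0
  L1 @0x21[2] → 0x25087  P=1,RW=1,US=1,PS=1
  → PA=0x257A0 (huge @L1)  (2 entries read)
#2 VA=0x1C2E1F491 (r,kernel):
  L0 @0x19[7] → 0x29007  P=1,RW=1,US=1,PS=0
  L1 @0x29[23] → 0x2D007  P=1,RW=1,US=1,PS=0
  L2 @0x2D[31] → 0x30007  P=1,RW=1,US=1,PS=0
  → PA=0x30491  (3 entries read)

TLB: [["0x440400", "0x25"], ["0x1C2E1F", "0x30"]]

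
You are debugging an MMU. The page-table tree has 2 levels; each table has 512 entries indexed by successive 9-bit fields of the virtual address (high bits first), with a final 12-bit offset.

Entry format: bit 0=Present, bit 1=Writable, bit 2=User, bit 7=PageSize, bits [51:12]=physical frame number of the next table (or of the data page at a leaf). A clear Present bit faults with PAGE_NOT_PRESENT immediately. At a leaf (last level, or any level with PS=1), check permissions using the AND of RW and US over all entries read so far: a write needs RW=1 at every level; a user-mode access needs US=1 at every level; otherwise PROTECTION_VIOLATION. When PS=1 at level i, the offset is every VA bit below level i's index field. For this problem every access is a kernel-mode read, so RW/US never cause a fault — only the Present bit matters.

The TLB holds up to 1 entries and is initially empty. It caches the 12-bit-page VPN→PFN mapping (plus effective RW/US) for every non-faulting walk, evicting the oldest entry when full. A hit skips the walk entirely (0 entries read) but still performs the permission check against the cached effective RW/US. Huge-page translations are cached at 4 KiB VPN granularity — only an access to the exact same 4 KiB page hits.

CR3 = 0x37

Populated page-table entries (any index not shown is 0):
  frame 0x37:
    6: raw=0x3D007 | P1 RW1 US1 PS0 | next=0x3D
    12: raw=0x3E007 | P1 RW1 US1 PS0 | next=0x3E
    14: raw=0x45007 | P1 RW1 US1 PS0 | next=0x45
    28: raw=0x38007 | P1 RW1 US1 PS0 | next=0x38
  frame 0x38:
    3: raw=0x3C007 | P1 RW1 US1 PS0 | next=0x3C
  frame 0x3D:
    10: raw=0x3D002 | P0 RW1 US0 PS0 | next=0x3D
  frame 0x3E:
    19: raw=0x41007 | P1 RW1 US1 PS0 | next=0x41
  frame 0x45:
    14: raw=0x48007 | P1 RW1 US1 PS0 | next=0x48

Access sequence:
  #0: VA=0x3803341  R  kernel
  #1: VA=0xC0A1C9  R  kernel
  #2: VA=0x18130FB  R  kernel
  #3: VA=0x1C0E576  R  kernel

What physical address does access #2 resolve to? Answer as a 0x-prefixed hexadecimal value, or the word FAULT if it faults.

Trace:
#0 VA=0x3803341 (r,kernel):
  L0 @0x37[28] → 0x38007  P=1,RW=1,US=1,PS=0
  L1 @0x38[3] → 0x3C007  P=1,RW=1,US=1,PS=0
  → PA=0x3C341  (2 entries read)
#1 VA=0xC0A1C9 (r,kernel):
  L0 @0x37[6] → 0x3D007  P=1,RW=1,US=1,PS=0
  L1 @0x3D[10] → 0x3D002  P=0,RW=1,US=0,PS=0
  → PAGE_NOT_PRESENT  (2 entries read)
#2 VA=0x18130FB (r,kernel):
  L0 @0x37[12] → 0x3E007  P=1,RW=1,US=1,PS=0
  L1 @0x3E[19] → 0x41007  P=1,RW=1,US=1,PS=0
  → PA=0x410FB  (2 entries read)
#3 VA=0x1C0E576 (r,kernel):
  L0 @0x37[14] → 0x45007  P=1,RW=1,US=1,PS=0
  L1 @0x45[14] → 0x48007  P=1,RW=1,US=1,PS=0
  → PA=0x48576  (2 entries read)

Access #2 PA: 0x410FB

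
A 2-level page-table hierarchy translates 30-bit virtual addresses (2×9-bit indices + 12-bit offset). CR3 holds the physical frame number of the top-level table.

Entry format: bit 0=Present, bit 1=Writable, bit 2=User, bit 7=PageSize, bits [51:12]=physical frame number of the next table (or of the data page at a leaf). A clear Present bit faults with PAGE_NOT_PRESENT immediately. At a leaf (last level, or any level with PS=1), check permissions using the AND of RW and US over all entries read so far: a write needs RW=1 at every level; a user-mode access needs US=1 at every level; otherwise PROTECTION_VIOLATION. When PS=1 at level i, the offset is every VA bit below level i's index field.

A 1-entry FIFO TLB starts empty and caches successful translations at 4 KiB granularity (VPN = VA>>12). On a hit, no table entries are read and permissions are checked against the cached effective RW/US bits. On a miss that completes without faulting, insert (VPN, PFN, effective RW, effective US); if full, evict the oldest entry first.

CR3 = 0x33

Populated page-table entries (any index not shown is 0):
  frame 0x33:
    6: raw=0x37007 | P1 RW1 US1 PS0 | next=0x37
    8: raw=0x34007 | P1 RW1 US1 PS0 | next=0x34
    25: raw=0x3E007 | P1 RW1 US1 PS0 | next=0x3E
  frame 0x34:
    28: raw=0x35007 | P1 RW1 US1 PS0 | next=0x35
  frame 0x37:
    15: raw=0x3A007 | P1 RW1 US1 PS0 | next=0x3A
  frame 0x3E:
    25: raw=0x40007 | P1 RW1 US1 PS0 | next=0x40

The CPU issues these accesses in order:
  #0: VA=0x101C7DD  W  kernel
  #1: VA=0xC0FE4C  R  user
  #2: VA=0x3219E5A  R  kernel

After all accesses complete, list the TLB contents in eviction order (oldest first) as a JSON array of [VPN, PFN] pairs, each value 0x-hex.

Walk each access:
#0 VA=0x101C7DD (w,kernel):
  lvl0: tbl 0x33, slot 8 ⇒ 0x34007 (P1/RW1/US1/PS0)
  lvl1: tbl 0x34, slot 28 ⇒ 0x35007 (P1/RW1/US1/PS0)
  → PA=0x357DD  (2 entries read)
#1 VA=0xC0FE4C (r,user):
  lvl0: tbl 0x33, slot 6 ⇒ 0x37007 (P1/RW1/US1/PS0)
  lvl1: tbl 0x37, slot 15 ⇒ 0x3A007 (P1/RW1/US1/PS0)
  → PA=0x3AE4C  (2 entries read)
#2 VA=0x3219E5A (r,kernel):
  lvl0: tbl 0x33, slot 25 ⇒ 0x3E007 (P1/RW1/US1/PS0)
  lvl1: tbl 0x3E, slot 25 ⇒ 0x40007 (P1/RW1/US1/PS0)
  → PA=0x40E5A  (2 entries read)

TLB: [["0x3219", "0x40"]]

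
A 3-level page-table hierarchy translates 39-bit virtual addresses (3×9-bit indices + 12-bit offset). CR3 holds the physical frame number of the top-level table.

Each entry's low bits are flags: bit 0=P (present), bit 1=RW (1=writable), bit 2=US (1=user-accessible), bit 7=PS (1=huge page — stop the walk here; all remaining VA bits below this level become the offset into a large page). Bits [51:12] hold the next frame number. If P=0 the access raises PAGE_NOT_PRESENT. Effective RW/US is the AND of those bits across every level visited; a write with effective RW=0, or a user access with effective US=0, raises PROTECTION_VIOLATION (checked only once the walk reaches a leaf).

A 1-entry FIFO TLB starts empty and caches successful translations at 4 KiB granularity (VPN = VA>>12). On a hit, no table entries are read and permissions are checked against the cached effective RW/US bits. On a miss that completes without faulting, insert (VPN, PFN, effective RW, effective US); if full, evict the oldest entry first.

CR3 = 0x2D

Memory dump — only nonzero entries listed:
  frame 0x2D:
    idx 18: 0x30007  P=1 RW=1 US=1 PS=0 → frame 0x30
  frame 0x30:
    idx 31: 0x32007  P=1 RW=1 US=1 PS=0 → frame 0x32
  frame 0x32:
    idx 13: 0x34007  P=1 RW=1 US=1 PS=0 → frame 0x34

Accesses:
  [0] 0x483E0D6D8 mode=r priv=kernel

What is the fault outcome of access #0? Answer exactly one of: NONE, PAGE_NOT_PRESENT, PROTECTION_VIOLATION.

Trace:
#0 VA=0x483E0D6D8 (r,kernel):
  L0 @0x2D[18] → 0x30007  P=1,RW=1,US=1,PS=0
  L1 @0x30[31] → 0x32007  P=1,RW=1,US=1,PS=0
  L2 @0x32[13] → 0x34007  P=1,RW=1,US=1,PS=0
  ✓ 0x346D8  — 3 lookups

Access #0 fault: NONE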